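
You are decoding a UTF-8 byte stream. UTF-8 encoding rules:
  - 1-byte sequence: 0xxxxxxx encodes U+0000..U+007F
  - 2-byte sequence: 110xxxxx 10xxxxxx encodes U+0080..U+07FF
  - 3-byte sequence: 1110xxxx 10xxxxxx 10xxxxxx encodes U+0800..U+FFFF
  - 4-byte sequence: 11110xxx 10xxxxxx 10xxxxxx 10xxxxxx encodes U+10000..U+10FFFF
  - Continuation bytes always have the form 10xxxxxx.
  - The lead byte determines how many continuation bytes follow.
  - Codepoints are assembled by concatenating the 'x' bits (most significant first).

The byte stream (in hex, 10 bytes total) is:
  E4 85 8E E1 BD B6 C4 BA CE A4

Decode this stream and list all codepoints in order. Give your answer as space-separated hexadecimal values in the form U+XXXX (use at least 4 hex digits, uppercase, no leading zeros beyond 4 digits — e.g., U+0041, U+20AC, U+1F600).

Byte[0]=E4: 3-byte lead, need 2 cont bytes. acc=0x4
Byte[1]=85: continuation. acc=(acc<<6)|0x05=0x105
Byte[2]=8E: continuation. acc=(acc<<6)|0x0E=0x414E
Completed: cp=U+414E (starts at byte 0)
Byte[3]=E1: 3-byte lead, need 2 cont bytes. acc=0x1
Byte[4]=BD: continuation. acc=(acc<<6)|0x3D=0x7D
Byte[5]=B6: continuation. acc=(acc<<6)|0x36=0x1F76
Completed: cp=U+1F76 (starts at byte 3)
Byte[6]=C4: 2-byte lead, need 1 cont bytes. acc=0x4
Byte[7]=BA: continuation. acc=(acc<<6)|0x3A=0x13A
Completed: cp=U+013A (starts at byte 6)
Byte[8]=CE: 2-byte lead, need 1 cont bytes. acc=0xE
Byte[9]=A4: continuation. acc=(acc<<6)|0x24=0x3A4
Completed: cp=U+03A4 (starts at byte 8)

Answer: U+414E U+1F76 U+013A U+03A4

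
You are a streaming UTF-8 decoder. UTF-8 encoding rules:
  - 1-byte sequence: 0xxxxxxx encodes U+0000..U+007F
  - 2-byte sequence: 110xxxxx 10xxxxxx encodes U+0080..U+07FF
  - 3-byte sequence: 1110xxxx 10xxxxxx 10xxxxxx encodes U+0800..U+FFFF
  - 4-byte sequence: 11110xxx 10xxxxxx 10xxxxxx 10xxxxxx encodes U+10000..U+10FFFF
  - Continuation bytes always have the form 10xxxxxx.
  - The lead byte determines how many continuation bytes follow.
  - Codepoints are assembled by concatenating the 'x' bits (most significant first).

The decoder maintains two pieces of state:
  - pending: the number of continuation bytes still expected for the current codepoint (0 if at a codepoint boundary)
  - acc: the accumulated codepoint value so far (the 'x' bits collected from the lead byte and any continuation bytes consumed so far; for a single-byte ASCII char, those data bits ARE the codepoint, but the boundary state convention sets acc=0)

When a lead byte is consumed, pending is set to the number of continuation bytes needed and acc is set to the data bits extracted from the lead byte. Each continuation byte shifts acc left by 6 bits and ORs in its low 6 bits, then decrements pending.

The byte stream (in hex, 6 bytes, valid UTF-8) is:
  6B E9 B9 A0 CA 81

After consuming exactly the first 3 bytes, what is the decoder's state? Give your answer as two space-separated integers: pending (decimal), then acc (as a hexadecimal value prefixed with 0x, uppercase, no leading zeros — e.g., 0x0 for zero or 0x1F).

Answer: 1 0x279

Derivation:
Byte[0]=6B: 1-byte. pending=0, acc=0x0
Byte[1]=E9: 3-byte lead. pending=2, acc=0x9
Byte[2]=B9: continuation. acc=(acc<<6)|0x39=0x279, pending=1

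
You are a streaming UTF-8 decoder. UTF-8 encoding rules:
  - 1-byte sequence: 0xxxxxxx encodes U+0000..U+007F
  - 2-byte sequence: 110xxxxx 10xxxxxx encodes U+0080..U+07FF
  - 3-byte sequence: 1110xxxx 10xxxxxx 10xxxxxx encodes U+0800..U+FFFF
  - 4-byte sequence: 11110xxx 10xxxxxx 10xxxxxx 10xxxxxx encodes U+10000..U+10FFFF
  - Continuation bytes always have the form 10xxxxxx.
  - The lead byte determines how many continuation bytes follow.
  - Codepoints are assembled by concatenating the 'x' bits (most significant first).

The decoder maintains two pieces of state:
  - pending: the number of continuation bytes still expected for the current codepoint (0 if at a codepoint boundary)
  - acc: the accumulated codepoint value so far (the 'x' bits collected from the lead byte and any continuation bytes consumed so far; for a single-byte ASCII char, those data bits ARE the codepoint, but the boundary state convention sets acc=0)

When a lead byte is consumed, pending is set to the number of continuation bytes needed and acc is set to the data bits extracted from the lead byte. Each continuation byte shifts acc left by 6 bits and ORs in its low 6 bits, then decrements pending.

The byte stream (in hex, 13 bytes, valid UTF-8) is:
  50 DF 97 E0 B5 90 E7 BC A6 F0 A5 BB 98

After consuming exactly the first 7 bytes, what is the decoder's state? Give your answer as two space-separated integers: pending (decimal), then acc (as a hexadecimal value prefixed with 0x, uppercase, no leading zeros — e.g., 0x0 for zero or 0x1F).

Byte[0]=50: 1-byte. pending=0, acc=0x0
Byte[1]=DF: 2-byte lead. pending=1, acc=0x1F
Byte[2]=97: continuation. acc=(acc<<6)|0x17=0x7D7, pending=0
Byte[3]=E0: 3-byte lead. pending=2, acc=0x0
Byte[4]=B5: continuation. acc=(acc<<6)|0x35=0x35, pending=1
Byte[5]=90: continuation. acc=(acc<<6)|0x10=0xD50, pending=0
Byte[6]=E7: 3-byte lead. pending=2, acc=0x7

Answer: 2 0x7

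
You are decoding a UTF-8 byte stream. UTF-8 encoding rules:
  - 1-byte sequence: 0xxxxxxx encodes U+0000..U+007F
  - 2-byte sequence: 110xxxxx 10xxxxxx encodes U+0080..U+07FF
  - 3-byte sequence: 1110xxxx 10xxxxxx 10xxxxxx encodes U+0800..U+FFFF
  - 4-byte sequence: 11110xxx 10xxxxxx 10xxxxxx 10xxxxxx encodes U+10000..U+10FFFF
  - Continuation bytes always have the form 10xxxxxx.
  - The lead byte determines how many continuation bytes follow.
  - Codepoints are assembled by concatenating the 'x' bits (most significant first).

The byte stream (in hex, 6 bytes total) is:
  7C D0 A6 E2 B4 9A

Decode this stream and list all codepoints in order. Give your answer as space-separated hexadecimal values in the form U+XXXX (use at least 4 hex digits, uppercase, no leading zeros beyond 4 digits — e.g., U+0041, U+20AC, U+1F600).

Byte[0]=7C: 1-byte ASCII. cp=U+007C
Byte[1]=D0: 2-byte lead, need 1 cont bytes. acc=0x10
Byte[2]=A6: continuation. acc=(acc<<6)|0x26=0x426
Completed: cp=U+0426 (starts at byte 1)
Byte[3]=E2: 3-byte lead, need 2 cont bytes. acc=0x2
Byte[4]=B4: continuation. acc=(acc<<6)|0x34=0xB4
Byte[5]=9A: continuation. acc=(acc<<6)|0x1A=0x2D1A
Completed: cp=U+2D1A (starts at byte 3)

Answer: U+007C U+0426 U+2D1A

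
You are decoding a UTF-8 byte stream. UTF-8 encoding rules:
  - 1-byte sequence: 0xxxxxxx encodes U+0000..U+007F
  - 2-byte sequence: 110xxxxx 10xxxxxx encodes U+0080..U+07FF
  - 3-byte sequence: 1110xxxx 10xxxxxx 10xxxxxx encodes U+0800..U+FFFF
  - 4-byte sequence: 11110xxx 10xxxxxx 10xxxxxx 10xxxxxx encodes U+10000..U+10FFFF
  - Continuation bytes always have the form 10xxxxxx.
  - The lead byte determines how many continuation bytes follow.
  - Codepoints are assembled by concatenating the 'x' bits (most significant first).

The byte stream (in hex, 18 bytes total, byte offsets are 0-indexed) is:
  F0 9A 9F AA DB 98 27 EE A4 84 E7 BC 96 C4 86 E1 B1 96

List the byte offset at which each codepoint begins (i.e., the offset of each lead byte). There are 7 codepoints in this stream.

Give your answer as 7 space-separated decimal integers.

Byte[0]=F0: 4-byte lead, need 3 cont bytes. acc=0x0
Byte[1]=9A: continuation. acc=(acc<<6)|0x1A=0x1A
Byte[2]=9F: continuation. acc=(acc<<6)|0x1F=0x69F
Byte[3]=AA: continuation. acc=(acc<<6)|0x2A=0x1A7EA
Completed: cp=U+1A7EA (starts at byte 0)
Byte[4]=DB: 2-byte lead, need 1 cont bytes. acc=0x1B
Byte[5]=98: continuation. acc=(acc<<6)|0x18=0x6D8
Completed: cp=U+06D8 (starts at byte 4)
Byte[6]=27: 1-byte ASCII. cp=U+0027
Byte[7]=EE: 3-byte lead, need 2 cont bytes. acc=0xE
Byte[8]=A4: continuation. acc=(acc<<6)|0x24=0x3A4
Byte[9]=84: continuation. acc=(acc<<6)|0x04=0xE904
Completed: cp=U+E904 (starts at byte 7)
Byte[10]=E7: 3-byte lead, need 2 cont bytes. acc=0x7
Byte[11]=BC: continuation. acc=(acc<<6)|0x3C=0x1FC
Byte[12]=96: continuation. acc=(acc<<6)|0x16=0x7F16
Completed: cp=U+7F16 (starts at byte 10)
Byte[13]=C4: 2-byte lead, need 1 cont bytes. acc=0x4
Byte[14]=86: continuation. acc=(acc<<6)|0x06=0x106
Completed: cp=U+0106 (starts at byte 13)
Byte[15]=E1: 3-byte lead, need 2 cont bytes. acc=0x1
Byte[16]=B1: continuation. acc=(acc<<6)|0x31=0x71
Byte[17]=96: continuation. acc=(acc<<6)|0x16=0x1C56
Completed: cp=U+1C56 (starts at byte 15)

Answer: 0 4 6 7 10 13 15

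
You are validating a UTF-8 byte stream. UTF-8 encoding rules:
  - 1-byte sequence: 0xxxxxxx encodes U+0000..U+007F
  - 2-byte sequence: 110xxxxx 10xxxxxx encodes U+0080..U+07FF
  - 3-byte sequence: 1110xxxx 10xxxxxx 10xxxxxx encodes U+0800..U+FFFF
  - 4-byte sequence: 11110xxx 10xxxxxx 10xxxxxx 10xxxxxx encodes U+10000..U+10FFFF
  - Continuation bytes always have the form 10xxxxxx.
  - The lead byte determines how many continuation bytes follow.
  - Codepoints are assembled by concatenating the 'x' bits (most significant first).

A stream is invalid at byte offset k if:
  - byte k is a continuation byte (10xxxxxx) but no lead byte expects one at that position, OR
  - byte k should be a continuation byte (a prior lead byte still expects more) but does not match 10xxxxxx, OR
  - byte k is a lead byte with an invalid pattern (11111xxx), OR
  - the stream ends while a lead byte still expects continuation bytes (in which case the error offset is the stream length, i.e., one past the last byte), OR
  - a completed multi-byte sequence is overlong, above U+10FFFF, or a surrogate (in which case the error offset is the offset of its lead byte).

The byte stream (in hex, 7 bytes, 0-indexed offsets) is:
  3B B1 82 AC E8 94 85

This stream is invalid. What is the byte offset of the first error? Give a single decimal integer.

Answer: 1

Derivation:
Byte[0]=3B: 1-byte ASCII. cp=U+003B
Byte[1]=B1: INVALID lead byte (not 0xxx/110x/1110/11110)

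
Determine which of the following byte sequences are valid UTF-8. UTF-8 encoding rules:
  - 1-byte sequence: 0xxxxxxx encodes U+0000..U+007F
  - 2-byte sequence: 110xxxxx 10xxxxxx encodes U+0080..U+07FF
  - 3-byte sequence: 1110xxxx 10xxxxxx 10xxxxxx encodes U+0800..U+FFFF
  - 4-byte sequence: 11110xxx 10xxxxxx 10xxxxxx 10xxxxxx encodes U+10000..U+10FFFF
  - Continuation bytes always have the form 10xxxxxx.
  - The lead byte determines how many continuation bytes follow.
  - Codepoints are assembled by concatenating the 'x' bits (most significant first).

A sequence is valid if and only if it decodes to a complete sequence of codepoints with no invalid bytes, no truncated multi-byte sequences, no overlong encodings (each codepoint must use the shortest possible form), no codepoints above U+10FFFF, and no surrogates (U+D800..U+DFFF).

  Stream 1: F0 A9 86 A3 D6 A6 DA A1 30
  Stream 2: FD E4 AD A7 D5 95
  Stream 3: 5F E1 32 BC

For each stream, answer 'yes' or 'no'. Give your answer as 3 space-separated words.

Stream 1: decodes cleanly. VALID
Stream 2: error at byte offset 0. INVALID
Stream 3: error at byte offset 2. INVALID

Answer: yes no no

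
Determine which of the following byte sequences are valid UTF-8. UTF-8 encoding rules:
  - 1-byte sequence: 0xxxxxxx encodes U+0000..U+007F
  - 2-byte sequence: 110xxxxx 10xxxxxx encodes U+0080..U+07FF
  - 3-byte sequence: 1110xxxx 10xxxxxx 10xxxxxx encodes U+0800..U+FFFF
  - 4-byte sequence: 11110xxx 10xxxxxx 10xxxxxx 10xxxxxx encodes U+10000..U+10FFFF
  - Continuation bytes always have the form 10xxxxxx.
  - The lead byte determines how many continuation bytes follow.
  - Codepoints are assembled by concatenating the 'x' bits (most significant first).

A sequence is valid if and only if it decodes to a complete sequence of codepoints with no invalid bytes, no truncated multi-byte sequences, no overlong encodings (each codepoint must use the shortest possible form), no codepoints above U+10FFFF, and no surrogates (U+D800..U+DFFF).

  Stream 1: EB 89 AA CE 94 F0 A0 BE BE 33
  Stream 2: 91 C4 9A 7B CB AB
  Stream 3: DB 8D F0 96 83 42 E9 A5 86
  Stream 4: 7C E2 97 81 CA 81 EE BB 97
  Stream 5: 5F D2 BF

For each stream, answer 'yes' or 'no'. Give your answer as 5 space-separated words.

Answer: yes no no yes yes

Derivation:
Stream 1: decodes cleanly. VALID
Stream 2: error at byte offset 0. INVALID
Stream 3: error at byte offset 5. INVALID
Stream 4: decodes cleanly. VALID
Stream 5: decodes cleanly. VALID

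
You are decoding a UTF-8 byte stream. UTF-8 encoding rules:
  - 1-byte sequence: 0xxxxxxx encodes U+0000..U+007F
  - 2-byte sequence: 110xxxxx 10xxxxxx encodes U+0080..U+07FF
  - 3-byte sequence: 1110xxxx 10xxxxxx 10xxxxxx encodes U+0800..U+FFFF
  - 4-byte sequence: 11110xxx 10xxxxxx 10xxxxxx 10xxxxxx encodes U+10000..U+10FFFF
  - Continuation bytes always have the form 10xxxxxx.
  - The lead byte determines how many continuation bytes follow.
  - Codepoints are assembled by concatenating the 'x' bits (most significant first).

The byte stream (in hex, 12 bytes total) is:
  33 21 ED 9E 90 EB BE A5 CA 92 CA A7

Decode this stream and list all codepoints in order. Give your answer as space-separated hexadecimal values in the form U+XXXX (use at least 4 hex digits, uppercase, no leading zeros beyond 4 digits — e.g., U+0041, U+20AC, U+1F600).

Answer: U+0033 U+0021 U+D790 U+BFA5 U+0292 U+02A7

Derivation:
Byte[0]=33: 1-byte ASCII. cp=U+0033
Byte[1]=21: 1-byte ASCII. cp=U+0021
Byte[2]=ED: 3-byte lead, need 2 cont bytes. acc=0xD
Byte[3]=9E: continuation. acc=(acc<<6)|0x1E=0x35E
Byte[4]=90: continuation. acc=(acc<<6)|0x10=0xD790
Completed: cp=U+D790 (starts at byte 2)
Byte[5]=EB: 3-byte lead, need 2 cont bytes. acc=0xB
Byte[6]=BE: continuation. acc=(acc<<6)|0x3E=0x2FE
Byte[7]=A5: continuation. acc=(acc<<6)|0x25=0xBFA5
Completed: cp=U+BFA5 (starts at byte 5)
Byte[8]=CA: 2-byte lead, need 1 cont bytes. acc=0xA
Byte[9]=92: continuation. acc=(acc<<6)|0x12=0x292
Completed: cp=U+0292 (starts at byte 8)
Byte[10]=CA: 2-byte lead, need 1 cont bytes. acc=0xA
Byte[11]=A7: continuation. acc=(acc<<6)|0x27=0x2A7
Completed: cp=U+02A7 (starts at byte 10)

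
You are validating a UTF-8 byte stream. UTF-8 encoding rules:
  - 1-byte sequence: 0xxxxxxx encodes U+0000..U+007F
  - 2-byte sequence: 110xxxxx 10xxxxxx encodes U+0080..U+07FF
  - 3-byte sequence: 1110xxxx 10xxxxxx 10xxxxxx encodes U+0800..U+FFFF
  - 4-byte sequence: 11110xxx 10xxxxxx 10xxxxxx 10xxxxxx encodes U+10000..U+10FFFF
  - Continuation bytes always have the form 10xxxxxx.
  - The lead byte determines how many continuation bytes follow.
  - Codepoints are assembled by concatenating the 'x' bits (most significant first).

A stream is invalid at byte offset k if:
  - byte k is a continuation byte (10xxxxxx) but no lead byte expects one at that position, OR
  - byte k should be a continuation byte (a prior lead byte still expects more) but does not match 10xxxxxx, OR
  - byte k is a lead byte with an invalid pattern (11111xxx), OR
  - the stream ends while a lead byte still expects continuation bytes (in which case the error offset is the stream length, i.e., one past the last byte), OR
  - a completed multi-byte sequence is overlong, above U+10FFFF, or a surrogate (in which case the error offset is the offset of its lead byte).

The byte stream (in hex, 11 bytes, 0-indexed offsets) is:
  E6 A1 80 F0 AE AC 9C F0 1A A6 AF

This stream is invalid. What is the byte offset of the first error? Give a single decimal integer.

Answer: 8

Derivation:
Byte[0]=E6: 3-byte lead, need 2 cont bytes. acc=0x6
Byte[1]=A1: continuation. acc=(acc<<6)|0x21=0x1A1
Byte[2]=80: continuation. acc=(acc<<6)|0x00=0x6840
Completed: cp=U+6840 (starts at byte 0)
Byte[3]=F0: 4-byte lead, need 3 cont bytes. acc=0x0
Byte[4]=AE: continuation. acc=(acc<<6)|0x2E=0x2E
Byte[5]=AC: continuation. acc=(acc<<6)|0x2C=0xBAC
Byte[6]=9C: continuation. acc=(acc<<6)|0x1C=0x2EB1C
Completed: cp=U+2EB1C (starts at byte 3)
Byte[7]=F0: 4-byte lead, need 3 cont bytes. acc=0x0
Byte[8]=1A: expected 10xxxxxx continuation. INVALID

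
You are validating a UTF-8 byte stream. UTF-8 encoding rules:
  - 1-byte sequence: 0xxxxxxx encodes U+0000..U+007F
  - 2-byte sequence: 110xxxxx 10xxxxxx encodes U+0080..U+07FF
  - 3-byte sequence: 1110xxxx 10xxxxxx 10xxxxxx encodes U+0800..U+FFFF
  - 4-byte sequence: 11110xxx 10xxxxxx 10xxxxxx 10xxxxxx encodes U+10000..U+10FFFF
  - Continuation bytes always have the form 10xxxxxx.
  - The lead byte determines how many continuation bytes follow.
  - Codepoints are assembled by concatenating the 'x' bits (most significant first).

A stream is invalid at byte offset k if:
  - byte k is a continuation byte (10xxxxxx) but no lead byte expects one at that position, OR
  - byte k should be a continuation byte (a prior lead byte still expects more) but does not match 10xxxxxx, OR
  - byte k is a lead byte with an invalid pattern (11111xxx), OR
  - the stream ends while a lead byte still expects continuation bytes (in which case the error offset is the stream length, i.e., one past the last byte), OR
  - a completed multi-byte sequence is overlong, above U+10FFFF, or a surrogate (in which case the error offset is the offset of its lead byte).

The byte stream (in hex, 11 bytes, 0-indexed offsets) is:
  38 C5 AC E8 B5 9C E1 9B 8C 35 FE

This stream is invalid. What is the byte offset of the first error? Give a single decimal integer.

Byte[0]=38: 1-byte ASCII. cp=U+0038
Byte[1]=C5: 2-byte lead, need 1 cont bytes. acc=0x5
Byte[2]=AC: continuation. acc=(acc<<6)|0x2C=0x16C
Completed: cp=U+016C (starts at byte 1)
Byte[3]=E8: 3-byte lead, need 2 cont bytes. acc=0x8
Byte[4]=B5: continuation. acc=(acc<<6)|0x35=0x235
Byte[5]=9C: continuation. acc=(acc<<6)|0x1C=0x8D5C
Completed: cp=U+8D5C (starts at byte 3)
Byte[6]=E1: 3-byte lead, need 2 cont bytes. acc=0x1
Byte[7]=9B: continuation. acc=(acc<<6)|0x1B=0x5B
Byte[8]=8C: continuation. acc=(acc<<6)|0x0C=0x16CC
Completed: cp=U+16CC (starts at byte 6)
Byte[9]=35: 1-byte ASCII. cp=U+0035
Byte[10]=FE: INVALID lead byte (not 0xxx/110x/1110/11110)

Answer: 10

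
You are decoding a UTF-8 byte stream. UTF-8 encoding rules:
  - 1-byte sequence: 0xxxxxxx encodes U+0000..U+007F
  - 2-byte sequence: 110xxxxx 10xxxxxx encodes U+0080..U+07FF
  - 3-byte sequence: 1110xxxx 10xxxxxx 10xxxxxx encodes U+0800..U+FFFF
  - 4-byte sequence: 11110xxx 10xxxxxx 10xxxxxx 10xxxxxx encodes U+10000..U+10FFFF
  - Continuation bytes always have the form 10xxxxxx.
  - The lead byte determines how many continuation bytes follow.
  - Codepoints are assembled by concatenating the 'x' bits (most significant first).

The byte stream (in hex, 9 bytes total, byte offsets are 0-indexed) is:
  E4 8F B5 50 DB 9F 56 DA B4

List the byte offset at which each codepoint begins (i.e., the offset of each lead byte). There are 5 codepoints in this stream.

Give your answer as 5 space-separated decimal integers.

Byte[0]=E4: 3-byte lead, need 2 cont bytes. acc=0x4
Byte[1]=8F: continuation. acc=(acc<<6)|0x0F=0x10F
Byte[2]=B5: continuation. acc=(acc<<6)|0x35=0x43F5
Completed: cp=U+43F5 (starts at byte 0)
Byte[3]=50: 1-byte ASCII. cp=U+0050
Byte[4]=DB: 2-byte lead, need 1 cont bytes. acc=0x1B
Byte[5]=9F: continuation. acc=(acc<<6)|0x1F=0x6DF
Completed: cp=U+06DF (starts at byte 4)
Byte[6]=56: 1-byte ASCII. cp=U+0056
Byte[7]=DA: 2-byte lead, need 1 cont bytes. acc=0x1A
Byte[8]=B4: continuation. acc=(acc<<6)|0x34=0x6B4
Completed: cp=U+06B4 (starts at byte 7)

Answer: 0 3 4 6 7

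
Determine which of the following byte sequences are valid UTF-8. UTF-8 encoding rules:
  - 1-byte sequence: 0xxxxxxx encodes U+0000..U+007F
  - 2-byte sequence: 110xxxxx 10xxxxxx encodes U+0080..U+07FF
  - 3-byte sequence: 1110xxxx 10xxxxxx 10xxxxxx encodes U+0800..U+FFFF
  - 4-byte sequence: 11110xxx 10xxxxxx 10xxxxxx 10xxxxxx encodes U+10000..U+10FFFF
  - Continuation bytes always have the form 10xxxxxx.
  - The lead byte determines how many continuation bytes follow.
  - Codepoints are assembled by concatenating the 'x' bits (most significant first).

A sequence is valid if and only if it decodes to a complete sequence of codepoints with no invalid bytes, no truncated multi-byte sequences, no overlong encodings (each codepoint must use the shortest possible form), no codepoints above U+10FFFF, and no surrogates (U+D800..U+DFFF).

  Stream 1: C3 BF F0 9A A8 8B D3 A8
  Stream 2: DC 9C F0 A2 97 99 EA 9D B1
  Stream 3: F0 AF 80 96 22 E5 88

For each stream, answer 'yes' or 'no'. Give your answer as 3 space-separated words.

Stream 1: decodes cleanly. VALID
Stream 2: decodes cleanly. VALID
Stream 3: error at byte offset 7. INVALID

Answer: yes yes no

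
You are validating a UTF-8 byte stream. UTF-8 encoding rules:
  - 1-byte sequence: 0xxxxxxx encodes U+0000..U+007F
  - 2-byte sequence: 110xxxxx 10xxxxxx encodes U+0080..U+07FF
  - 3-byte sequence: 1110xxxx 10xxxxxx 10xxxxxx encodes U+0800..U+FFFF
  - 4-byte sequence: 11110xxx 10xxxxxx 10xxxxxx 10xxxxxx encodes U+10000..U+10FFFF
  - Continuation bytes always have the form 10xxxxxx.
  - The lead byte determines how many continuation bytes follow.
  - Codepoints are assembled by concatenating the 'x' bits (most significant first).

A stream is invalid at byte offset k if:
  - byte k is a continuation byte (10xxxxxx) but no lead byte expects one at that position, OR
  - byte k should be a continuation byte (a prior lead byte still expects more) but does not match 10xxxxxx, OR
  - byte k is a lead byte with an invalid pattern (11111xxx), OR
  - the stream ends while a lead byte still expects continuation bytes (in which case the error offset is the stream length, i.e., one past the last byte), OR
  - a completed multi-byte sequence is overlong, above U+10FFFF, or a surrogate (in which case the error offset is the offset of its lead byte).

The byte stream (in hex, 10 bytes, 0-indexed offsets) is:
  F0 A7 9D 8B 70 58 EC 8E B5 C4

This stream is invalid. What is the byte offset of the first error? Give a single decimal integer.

Byte[0]=F0: 4-byte lead, need 3 cont bytes. acc=0x0
Byte[1]=A7: continuation. acc=(acc<<6)|0x27=0x27
Byte[2]=9D: continuation. acc=(acc<<6)|0x1D=0x9DD
Byte[3]=8B: continuation. acc=(acc<<6)|0x0B=0x2774B
Completed: cp=U+2774B (starts at byte 0)
Byte[4]=70: 1-byte ASCII. cp=U+0070
Byte[5]=58: 1-byte ASCII. cp=U+0058
Byte[6]=EC: 3-byte lead, need 2 cont bytes. acc=0xC
Byte[7]=8E: continuation. acc=(acc<<6)|0x0E=0x30E
Byte[8]=B5: continuation. acc=(acc<<6)|0x35=0xC3B5
Completed: cp=U+C3B5 (starts at byte 6)
Byte[9]=C4: 2-byte lead, need 1 cont bytes. acc=0x4
Byte[10]: stream ended, expected continuation. INVALID

Answer: 10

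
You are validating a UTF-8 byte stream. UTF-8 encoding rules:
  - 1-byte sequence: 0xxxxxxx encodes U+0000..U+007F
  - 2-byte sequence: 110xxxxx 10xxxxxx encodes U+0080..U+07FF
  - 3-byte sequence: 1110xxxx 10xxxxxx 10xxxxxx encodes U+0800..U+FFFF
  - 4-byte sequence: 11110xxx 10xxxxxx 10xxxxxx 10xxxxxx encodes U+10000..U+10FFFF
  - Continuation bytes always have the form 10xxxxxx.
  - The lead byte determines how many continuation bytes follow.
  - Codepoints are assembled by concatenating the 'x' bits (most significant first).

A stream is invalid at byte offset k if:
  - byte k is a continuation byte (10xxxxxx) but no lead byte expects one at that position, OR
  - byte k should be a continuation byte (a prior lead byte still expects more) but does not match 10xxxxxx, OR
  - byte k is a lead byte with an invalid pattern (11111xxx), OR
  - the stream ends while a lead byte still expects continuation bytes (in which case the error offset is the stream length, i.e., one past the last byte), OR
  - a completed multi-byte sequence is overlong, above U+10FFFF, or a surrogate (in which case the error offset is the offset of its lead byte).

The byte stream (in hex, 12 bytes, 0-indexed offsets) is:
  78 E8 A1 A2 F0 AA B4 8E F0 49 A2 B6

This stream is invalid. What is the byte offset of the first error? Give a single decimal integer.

Answer: 9

Derivation:
Byte[0]=78: 1-byte ASCII. cp=U+0078
Byte[1]=E8: 3-byte lead, need 2 cont bytes. acc=0x8
Byte[2]=A1: continuation. acc=(acc<<6)|0x21=0x221
Byte[3]=A2: continuation. acc=(acc<<6)|0x22=0x8862
Completed: cp=U+8862 (starts at byte 1)
Byte[4]=F0: 4-byte lead, need 3 cont bytes. acc=0x0
Byte[5]=AA: continuation. acc=(acc<<6)|0x2A=0x2A
Byte[6]=B4: continuation. acc=(acc<<6)|0x34=0xAB4
Byte[7]=8E: continuation. acc=(acc<<6)|0x0E=0x2AD0E
Completed: cp=U+2AD0E (starts at byte 4)
Byte[8]=F0: 4-byte lead, need 3 cont bytes. acc=0x0
Byte[9]=49: expected 10xxxxxx continuation. INVALID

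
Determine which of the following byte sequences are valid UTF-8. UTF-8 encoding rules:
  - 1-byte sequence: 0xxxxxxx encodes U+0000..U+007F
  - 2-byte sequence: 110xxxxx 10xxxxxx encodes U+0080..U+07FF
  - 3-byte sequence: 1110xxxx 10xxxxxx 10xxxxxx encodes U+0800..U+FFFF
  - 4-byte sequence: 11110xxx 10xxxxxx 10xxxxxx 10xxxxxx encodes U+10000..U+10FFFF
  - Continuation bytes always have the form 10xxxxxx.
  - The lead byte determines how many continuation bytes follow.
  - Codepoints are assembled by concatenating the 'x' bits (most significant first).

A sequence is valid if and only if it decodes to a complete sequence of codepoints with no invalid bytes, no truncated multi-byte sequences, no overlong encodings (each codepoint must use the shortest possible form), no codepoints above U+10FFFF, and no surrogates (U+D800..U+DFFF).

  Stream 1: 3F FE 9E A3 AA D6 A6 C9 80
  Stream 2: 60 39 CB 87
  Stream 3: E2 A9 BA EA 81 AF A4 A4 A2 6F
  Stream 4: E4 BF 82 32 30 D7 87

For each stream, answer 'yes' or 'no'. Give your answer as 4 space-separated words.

Answer: no yes no yes

Derivation:
Stream 1: error at byte offset 1. INVALID
Stream 2: decodes cleanly. VALID
Stream 3: error at byte offset 6. INVALID
Stream 4: decodes cleanly. VALID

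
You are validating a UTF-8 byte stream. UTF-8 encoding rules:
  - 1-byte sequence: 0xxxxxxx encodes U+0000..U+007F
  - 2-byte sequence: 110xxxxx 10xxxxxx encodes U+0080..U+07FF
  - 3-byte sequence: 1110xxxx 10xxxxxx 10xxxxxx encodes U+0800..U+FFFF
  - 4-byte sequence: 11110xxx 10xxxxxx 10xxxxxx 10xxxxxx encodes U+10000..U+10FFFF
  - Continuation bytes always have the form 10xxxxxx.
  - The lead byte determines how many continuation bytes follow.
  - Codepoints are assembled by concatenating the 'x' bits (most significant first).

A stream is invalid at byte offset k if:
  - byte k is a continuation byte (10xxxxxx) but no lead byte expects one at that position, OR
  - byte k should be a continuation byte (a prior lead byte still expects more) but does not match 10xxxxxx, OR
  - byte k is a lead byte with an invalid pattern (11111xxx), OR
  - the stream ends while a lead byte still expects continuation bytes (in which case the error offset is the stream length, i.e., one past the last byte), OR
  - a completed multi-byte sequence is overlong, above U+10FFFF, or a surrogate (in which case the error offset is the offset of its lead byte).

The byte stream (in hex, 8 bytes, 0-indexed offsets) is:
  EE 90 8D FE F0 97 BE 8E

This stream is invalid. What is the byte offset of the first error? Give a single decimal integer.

Answer: 3

Derivation:
Byte[0]=EE: 3-byte lead, need 2 cont bytes. acc=0xE
Byte[1]=90: continuation. acc=(acc<<6)|0x10=0x390
Byte[2]=8D: continuation. acc=(acc<<6)|0x0D=0xE40D
Completed: cp=U+E40D (starts at byte 0)
Byte[3]=FE: INVALID lead byte (not 0xxx/110x/1110/11110)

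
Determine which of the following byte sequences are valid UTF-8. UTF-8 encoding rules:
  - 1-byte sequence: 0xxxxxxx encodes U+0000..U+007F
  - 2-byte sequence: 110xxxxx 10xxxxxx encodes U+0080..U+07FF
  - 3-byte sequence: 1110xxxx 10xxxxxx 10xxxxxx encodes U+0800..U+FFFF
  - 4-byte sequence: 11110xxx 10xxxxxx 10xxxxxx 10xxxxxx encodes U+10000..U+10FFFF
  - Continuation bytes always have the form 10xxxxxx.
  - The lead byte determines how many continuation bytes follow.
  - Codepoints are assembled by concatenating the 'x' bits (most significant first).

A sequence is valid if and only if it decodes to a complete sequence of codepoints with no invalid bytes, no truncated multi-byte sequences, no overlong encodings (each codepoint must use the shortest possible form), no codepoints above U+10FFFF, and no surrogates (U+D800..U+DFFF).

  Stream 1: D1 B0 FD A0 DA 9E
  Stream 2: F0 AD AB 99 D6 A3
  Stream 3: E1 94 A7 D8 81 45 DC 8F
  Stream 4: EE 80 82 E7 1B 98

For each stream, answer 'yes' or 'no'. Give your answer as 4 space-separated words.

Stream 1: error at byte offset 2. INVALID
Stream 2: decodes cleanly. VALID
Stream 3: decodes cleanly. VALID
Stream 4: error at byte offset 4. INVALID

Answer: no yes yes no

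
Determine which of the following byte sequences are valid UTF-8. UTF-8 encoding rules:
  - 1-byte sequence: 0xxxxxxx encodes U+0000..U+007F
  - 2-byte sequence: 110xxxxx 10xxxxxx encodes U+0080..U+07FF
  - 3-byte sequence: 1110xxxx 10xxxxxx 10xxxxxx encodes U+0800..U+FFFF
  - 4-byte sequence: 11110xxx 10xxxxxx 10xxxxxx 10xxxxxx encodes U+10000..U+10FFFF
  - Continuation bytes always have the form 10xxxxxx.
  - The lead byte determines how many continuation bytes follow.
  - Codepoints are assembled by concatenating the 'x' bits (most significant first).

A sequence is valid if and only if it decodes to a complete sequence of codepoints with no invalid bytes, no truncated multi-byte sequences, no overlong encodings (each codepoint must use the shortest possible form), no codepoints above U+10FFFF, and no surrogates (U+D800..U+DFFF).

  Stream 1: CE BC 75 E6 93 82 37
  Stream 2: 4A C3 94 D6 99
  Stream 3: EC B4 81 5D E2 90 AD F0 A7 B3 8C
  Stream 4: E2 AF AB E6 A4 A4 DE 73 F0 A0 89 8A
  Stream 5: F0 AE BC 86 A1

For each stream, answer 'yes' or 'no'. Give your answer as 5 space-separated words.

Stream 1: decodes cleanly. VALID
Stream 2: decodes cleanly. VALID
Stream 3: decodes cleanly. VALID
Stream 4: error at byte offset 7. INVALID
Stream 5: error at byte offset 4. INVALID

Answer: yes yes yes no no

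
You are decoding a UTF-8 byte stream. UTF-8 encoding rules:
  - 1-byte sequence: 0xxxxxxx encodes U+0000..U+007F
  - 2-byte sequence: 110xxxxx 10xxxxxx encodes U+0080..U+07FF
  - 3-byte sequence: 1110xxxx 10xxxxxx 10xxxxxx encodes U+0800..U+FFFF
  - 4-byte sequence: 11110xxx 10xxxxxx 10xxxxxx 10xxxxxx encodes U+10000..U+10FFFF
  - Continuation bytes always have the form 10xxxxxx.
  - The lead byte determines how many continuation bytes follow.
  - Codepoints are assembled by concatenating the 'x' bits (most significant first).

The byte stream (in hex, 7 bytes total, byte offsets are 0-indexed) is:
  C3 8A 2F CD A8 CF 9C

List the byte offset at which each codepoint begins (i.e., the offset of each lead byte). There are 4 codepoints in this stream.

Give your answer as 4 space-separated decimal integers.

Answer: 0 2 3 5

Derivation:
Byte[0]=C3: 2-byte lead, need 1 cont bytes. acc=0x3
Byte[1]=8A: continuation. acc=(acc<<6)|0x0A=0xCA
Completed: cp=U+00CA (starts at byte 0)
Byte[2]=2F: 1-byte ASCII. cp=U+002F
Byte[3]=CD: 2-byte lead, need 1 cont bytes. acc=0xD
Byte[4]=A8: continuation. acc=(acc<<6)|0x28=0x368
Completed: cp=U+0368 (starts at byte 3)
Byte[5]=CF: 2-byte lead, need 1 cont bytes. acc=0xF
Byte[6]=9C: continuation. acc=(acc<<6)|0x1C=0x3DC
Completed: cp=U+03DC (starts at byte 5)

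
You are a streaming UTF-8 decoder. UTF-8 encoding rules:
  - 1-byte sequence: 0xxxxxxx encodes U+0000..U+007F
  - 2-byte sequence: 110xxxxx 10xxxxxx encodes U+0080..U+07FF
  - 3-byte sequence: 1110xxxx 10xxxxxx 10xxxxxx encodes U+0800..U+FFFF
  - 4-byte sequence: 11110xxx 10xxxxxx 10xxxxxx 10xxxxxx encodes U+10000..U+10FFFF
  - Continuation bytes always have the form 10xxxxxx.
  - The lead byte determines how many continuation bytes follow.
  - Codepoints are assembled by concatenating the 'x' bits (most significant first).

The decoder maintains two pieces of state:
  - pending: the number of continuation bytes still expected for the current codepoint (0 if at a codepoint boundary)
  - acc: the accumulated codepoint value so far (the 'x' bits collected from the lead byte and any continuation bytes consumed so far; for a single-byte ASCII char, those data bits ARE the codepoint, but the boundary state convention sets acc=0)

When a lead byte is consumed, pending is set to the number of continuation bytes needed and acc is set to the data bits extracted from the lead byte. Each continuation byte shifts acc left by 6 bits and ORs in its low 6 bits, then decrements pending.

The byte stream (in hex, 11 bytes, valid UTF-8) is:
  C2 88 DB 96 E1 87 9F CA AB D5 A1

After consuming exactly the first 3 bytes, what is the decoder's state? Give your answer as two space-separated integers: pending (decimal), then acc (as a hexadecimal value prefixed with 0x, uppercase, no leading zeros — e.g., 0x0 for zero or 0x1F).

Byte[0]=C2: 2-byte lead. pending=1, acc=0x2
Byte[1]=88: continuation. acc=(acc<<6)|0x08=0x88, pending=0
Byte[2]=DB: 2-byte lead. pending=1, acc=0x1B

Answer: 1 0x1B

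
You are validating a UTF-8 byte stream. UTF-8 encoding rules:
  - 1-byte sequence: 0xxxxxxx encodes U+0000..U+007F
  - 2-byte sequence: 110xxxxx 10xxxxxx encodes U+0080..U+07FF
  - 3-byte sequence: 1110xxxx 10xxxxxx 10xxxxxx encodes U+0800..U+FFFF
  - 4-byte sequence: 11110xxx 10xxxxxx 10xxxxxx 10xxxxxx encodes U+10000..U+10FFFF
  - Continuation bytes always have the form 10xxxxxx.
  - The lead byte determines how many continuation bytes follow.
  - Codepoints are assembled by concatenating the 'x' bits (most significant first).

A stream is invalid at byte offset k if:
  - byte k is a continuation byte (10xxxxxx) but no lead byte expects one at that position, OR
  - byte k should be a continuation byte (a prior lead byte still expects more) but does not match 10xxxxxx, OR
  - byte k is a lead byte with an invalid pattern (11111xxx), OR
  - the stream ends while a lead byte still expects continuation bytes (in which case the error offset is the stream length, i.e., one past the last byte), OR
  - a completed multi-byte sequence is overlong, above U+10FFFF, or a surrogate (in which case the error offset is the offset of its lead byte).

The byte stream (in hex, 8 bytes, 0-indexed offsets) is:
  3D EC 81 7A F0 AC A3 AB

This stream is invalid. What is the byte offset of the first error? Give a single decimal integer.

Answer: 3

Derivation:
Byte[0]=3D: 1-byte ASCII. cp=U+003D
Byte[1]=EC: 3-byte lead, need 2 cont bytes. acc=0xC
Byte[2]=81: continuation. acc=(acc<<6)|0x01=0x301
Byte[3]=7A: expected 10xxxxxx continuation. INVALID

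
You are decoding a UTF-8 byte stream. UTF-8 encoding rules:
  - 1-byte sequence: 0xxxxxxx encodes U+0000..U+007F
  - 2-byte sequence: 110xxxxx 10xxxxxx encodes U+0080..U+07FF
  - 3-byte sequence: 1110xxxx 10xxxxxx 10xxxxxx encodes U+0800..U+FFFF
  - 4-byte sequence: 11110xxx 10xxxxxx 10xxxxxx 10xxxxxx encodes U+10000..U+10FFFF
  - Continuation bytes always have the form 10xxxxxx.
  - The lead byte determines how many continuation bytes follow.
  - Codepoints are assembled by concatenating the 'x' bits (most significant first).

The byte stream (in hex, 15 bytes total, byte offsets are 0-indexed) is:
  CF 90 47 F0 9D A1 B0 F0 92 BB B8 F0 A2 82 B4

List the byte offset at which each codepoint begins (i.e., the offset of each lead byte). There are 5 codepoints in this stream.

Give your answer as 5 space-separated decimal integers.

Byte[0]=CF: 2-byte lead, need 1 cont bytes. acc=0xF
Byte[1]=90: continuation. acc=(acc<<6)|0x10=0x3D0
Completed: cp=U+03D0 (starts at byte 0)
Byte[2]=47: 1-byte ASCII. cp=U+0047
Byte[3]=F0: 4-byte lead, need 3 cont bytes. acc=0x0
Byte[4]=9D: continuation. acc=(acc<<6)|0x1D=0x1D
Byte[5]=A1: continuation. acc=(acc<<6)|0x21=0x761
Byte[6]=B0: continuation. acc=(acc<<6)|0x30=0x1D870
Completed: cp=U+1D870 (starts at byte 3)
Byte[7]=F0: 4-byte lead, need 3 cont bytes. acc=0x0
Byte[8]=92: continuation. acc=(acc<<6)|0x12=0x12
Byte[9]=BB: continuation. acc=(acc<<6)|0x3B=0x4BB
Byte[10]=B8: continuation. acc=(acc<<6)|0x38=0x12EF8
Completed: cp=U+12EF8 (starts at byte 7)
Byte[11]=F0: 4-byte lead, need 3 cont bytes. acc=0x0
Byte[12]=A2: continuation. acc=(acc<<6)|0x22=0x22
Byte[13]=82: continuation. acc=(acc<<6)|0x02=0x882
Byte[14]=B4: continuation. acc=(acc<<6)|0x34=0x220B4
Completed: cp=U+220B4 (starts at byte 11)

Answer: 0 2 3 7 11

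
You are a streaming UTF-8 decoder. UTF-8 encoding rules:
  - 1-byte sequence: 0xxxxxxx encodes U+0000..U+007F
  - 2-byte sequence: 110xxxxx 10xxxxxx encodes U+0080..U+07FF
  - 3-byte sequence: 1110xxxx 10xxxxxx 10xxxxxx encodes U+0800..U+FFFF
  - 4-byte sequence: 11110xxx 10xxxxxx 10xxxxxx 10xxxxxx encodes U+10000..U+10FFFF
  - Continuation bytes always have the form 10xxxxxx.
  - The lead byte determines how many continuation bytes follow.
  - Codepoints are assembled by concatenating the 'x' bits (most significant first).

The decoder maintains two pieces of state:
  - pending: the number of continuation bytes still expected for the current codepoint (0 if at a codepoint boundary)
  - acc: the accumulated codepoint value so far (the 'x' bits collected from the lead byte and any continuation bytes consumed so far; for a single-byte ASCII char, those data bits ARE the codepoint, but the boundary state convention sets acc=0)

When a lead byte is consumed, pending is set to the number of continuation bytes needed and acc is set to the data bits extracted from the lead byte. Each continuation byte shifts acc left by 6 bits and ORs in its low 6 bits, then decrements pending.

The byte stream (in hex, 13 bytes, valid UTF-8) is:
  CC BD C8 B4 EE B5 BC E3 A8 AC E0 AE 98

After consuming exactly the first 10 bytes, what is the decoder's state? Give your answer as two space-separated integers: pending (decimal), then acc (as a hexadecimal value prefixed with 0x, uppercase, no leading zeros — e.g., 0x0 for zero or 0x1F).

Answer: 0 0x3A2C

Derivation:
Byte[0]=CC: 2-byte lead. pending=1, acc=0xC
Byte[1]=BD: continuation. acc=(acc<<6)|0x3D=0x33D, pending=0
Byte[2]=C8: 2-byte lead. pending=1, acc=0x8
Byte[3]=B4: continuation. acc=(acc<<6)|0x34=0x234, pending=0
Byte[4]=EE: 3-byte lead. pending=2, acc=0xE
Byte[5]=B5: continuation. acc=(acc<<6)|0x35=0x3B5, pending=1
Byte[6]=BC: continuation. acc=(acc<<6)|0x3C=0xED7C, pending=0
Byte[7]=E3: 3-byte lead. pending=2, acc=0x3
Byte[8]=A8: continuation. acc=(acc<<6)|0x28=0xE8, pending=1
Byte[9]=AC: continuation. acc=(acc<<6)|0x2C=0x3A2C, pending=0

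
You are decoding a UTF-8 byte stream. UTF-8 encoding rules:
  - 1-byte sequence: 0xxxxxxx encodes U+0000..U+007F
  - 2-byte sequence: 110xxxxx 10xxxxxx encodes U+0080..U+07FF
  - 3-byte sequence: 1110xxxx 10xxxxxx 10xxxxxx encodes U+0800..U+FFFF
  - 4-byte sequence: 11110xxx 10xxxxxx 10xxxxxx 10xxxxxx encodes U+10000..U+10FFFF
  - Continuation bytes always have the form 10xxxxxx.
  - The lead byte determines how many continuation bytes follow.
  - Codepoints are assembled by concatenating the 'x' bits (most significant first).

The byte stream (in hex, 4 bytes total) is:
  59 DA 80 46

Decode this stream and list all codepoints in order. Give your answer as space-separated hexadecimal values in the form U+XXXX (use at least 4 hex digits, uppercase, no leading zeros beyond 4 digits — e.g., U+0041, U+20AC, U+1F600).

Byte[0]=59: 1-byte ASCII. cp=U+0059
Byte[1]=DA: 2-byte lead, need 1 cont bytes. acc=0x1A
Byte[2]=80: continuation. acc=(acc<<6)|0x00=0x680
Completed: cp=U+0680 (starts at byte 1)
Byte[3]=46: 1-byte ASCII. cp=U+0046

Answer: U+0059 U+0680 U+0046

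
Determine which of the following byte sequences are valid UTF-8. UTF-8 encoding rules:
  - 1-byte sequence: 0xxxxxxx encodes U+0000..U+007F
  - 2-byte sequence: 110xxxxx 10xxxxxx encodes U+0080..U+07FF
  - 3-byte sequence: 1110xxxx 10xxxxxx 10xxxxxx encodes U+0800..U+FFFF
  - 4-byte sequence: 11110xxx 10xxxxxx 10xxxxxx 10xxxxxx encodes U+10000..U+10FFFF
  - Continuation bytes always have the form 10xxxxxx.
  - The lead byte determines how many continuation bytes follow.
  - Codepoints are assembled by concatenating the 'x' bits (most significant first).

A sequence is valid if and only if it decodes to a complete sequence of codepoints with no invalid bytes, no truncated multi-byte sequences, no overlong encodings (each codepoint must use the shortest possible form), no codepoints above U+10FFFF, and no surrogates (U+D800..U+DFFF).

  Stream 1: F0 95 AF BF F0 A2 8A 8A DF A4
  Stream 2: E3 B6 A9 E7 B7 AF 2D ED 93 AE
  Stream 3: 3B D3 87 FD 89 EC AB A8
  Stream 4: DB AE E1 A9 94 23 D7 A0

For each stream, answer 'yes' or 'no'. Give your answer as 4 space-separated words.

Answer: yes yes no yes

Derivation:
Stream 1: decodes cleanly. VALID
Stream 2: decodes cleanly. VALID
Stream 3: error at byte offset 3. INVALID
Stream 4: decodes cleanly. VALID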